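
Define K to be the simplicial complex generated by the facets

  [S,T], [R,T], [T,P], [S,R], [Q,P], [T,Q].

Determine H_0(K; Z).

H_0 ≅ Z.

We work with the vertex ordering P < Q < R < S < T. The simplices of K, each written with vertices in increasing order, are:

  0-simplices (5): P, Q, R, S, T
  1-simplices (6): PQ, PT, QT, RS, RT, ST

so the chain groups are C_0 ≅ Z^5, C_1 ≅ Z^6.

∂_1: C_1 → C_0 sends each edge [p,q] (with p < q) to q − p.
This gives a 5×6 integer matrix of rank 4; reducing to Smith normal form yields diagonal entries (1,1,1,1).

Computing H_k = (kernel of ∂_k) / (image of ∂_{k+1}):

  H_0: rank C_0 − rank ∂_1 = 5 − 4 = 1, and the invariant factors of ∂_1 are all 1, so H_0 = Z.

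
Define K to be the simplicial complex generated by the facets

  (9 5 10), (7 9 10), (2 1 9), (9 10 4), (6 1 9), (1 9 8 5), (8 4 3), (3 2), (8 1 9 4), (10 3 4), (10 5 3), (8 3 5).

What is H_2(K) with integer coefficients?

Fix the vertex order 1 < 2 < 3 < 4 < 5 < 6 < 7 < 8 < 9 < 10 and write every simplex with vertices in increasing order. Then dim K = 3 and the simplices of K are:

  0-simplices (10): [1], [2], [3], [4], [5], [6], [7], [8], [9], [10]
  1-simplices (23): (23 of them)
  2-simplices (16): [1,2,9], [1,4,8], [1,4,9], [1,5,8], [1,5,9], [1,6,9], [1,8,9], [3,4,8], [3,4,10], [3,5,8], [3,5,10], [4,8,9], [4,9,10], [5,8,9], [5,9,10], [7,9,10]
  3-simplices (2): [1,4,8,9], [1,5,8,9]

so the chain groups are C_0 ≅ Z^10, C_1 ≅ Z^23, C_2 ≅ Z^16, C_3 ≅ Z^2.

∂_1: C_1 → C_0 maps an edge to its endpoints' difference, ∂[p,q] = q − p.
As a 10×23 matrix over Z this has rank 9, with invariant factors (1,1,1,1,1,1,1,1,1).

∂_2: C_2 → C_1 acts by ∂[p,q,r] = [q,r] − [p,r] + [p,q]. For instance
  ∂[3,5,8] = [5,8] − [3,8] + [3,5],
  ∂[3,5,10] = [5,10] − [3,10] + [3,5].
The 23×16 boundary matrix has rank 13 and Smith normal form diag(1,1,1,1,1,1,1,1,1,1,1,1,1).

The boundary map ∂_3: C_3 → C_2 sends each 3-simplex σ to the alternating sum Σ_i (−1)^i (σ with its i-th vertex removed). For instance
  ∂[1,5,8,9] = [5,8,9] − [1,8,9] + [1,5,9] − [1,5,8],
  ∂[1,4,8,9] = [4,8,9] − [1,8,9] + [1,4,9] − [1,4,8].
The 16×2 boundary matrix has rank 2 and Smith normal form diag(1,1).

From H_k ≅ ker(∂_k) / im(∂_{k+1}) we obtain:

  H_2: rank ker ∂_2 − rank ∂_3 = (16 − 13) − 2 = 1, and the invariant factors of ∂_3 are all 1, so H_2 ≅ Z.

H_2 ≅ Z.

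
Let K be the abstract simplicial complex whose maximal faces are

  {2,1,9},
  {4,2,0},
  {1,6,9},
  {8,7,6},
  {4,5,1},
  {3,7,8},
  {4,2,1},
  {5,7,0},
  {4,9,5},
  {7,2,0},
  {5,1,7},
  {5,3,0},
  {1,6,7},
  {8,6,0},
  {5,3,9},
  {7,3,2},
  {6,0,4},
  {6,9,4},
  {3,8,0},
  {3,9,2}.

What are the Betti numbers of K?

Take the total order 0 < 1 < 2 < 3 < 4 < 5 < 6 < 7 < 8 < 9 on the vertex set. Then K (dimension 2) consists of the simplices:

  0-simplices (10): [0], [1], [2], [3], [4], [5], [6], [7], [8], [9]
  1-simplices (30): (30 of them)
  2-simplices (20): (20 of them)

Hence C_0 ≅ Z^10, C_1 ≅ Z^30, C_2 ≅ Z^20.

Boundary ∂_1: C_1 → C_0 sends each edge [p,q] (with p < q) to q − p. For instance
  ∂[2,4] = [4] − [2].
As a 10×30 matrix over Z this has rank 9, with invariant factors (1,1,1,1,1,1,1,1,1).

The boundary map ∂_2: C_2 → C_1 maps a triangle to the signed sum of its edges. For instance
  ∂[6,7,8] = [7,8] − [6,8] + [6,7],
  ∂[0,2,7] = [2,7] − [0,7] + [0,2].
The 30×20 boundary matrix has rank 20 and Smith normal form diag(1,1,1,1,1,1,1,1,1,1,1,1,1,1,1,1,1,1,1,2).

From H_k ≅ ker(∂_k) / im(∂_{k+1}) we obtain:

  H_0: rank C_0 − rank ∂_1 = 10 − 9 = 1, and the invariant factors of ∂_1 are all 1, so H_0 ≅ Z.
  H_1: rank ker ∂_1 − rank ∂_2 = (30 − 9) − 20 = 1, and ∂_2 has invariant factor 2 > 1, so H_1 ≅ Z ⊕ Z_2.
  H_2: rank ker ∂_2 − rank ∂_3 = (20 − 20) − 0 = 0, and there is no ∂_3, so H_2 ≅ 0.

Hence the Betti numbers are b_0 = 1, b_1 = 1, b_2 = 0.

b_0 = 1, b_1 = 1, b_2 = 0.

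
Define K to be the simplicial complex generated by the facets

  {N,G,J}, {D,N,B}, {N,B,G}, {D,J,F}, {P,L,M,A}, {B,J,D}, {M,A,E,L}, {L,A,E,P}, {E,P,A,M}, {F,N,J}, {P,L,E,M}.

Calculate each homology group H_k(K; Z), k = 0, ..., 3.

Take the total order A < B < D < E < F < G < J < L < M < N < P on the vertex set. Then K (dimension 3) consists of the simplices:

  0-simplices (11): A, B, D, E, F, G, J, L, M, N, P
  1-simplices (22): AE, AL, AM, AP, BD, BG, BJ, BN, DF, DJ, DN, EL, EM, EP, FJ, FN, GJ, GN, JN, LM, LP, MP
  2-simplices (16): AEL, AEM, AEP, ALM, ALP, AMP, BDJ, BDN, BGN, DFJ, ELM, ELP, EMP, FJN, GJN, LMP
  3-simplices (5): AELM, AELP, AEMP, ALMP, ELMP

Hence C_0 ≅ Z^11, C_1 ≅ Z^22, C_2 ≅ Z^16, C_3 ≅ Z^5.

Boundary ∂_1: C_1 → C_0 maps an edge to its endpoints' difference, ∂[p,q] = q − p.
The resulting 11×22 matrix has rank 9, and its Smith normal form has invariant factors (1,1,1,1,1,1,1,1,1).

The boundary map ∂_2: C_2 → C_1 acts by ∂[p,q,r] = [q,r] − [p,r] + [p,q]. For instance
  ∂ALM = LM − AM + AL,
  ∂FJN = JN − FN + FJ.
This gives a 22×16 integer matrix of rank 12; reducing to Smith normal form yields diagonal entries (1,1,1,1,1,1,1,1,1,1,1,1).

The boundary map ∂_3: C_3 → C_2 sends each 3-simplex σ to the alternating sum Σ_i (−1)^i (σ with its i-th vertex removed). For instance
  ∂AELM = ELM − ALM + AEM − AEL,
  ∂AELP = ELP − ALP + AEP − AEL.
The 16×5 boundary matrix has rank 4 and Smith normal form diag(1,1,1,1).

Reading off H_k = ker ∂_k / im ∂_{k+1}:

  H_0: rank C_0 − rank ∂_1 = 11 − 9 = 2, and the invariant factors of ∂_1 are all 1, so H_0 ≅ Z^2.
  H_1: rank ker ∂_1 − rank ∂_2 = (22 − 9) − 12 = 1, and the invariant factors of ∂_2 are all 1, so H_1 ≅ Z.
  H_2: rank ker ∂_2 − rank ∂_3 = (16 − 12) − 4 = 0, and the invariant factors of ∂_3 are all 1, so H_2 ≅ 0.
  H_3: rank ker ∂_3 − rank ∂_4 = (5 − 4) − 0 = 1, and there is no ∂_4, so H_3 ≅ Z.

H_0 = Z^2,  H_1 = Z,  H_2 = 0,  H_3 = Z.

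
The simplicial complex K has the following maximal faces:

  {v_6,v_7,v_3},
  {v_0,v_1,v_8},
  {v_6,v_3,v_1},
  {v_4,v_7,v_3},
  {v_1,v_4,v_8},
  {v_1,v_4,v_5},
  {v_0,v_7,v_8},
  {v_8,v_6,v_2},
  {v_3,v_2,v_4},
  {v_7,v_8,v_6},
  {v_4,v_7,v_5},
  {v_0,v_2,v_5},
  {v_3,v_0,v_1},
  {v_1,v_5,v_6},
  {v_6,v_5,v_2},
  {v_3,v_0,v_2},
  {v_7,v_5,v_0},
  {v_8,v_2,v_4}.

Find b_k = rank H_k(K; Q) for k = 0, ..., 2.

Order the vertices as v_0 < v_1 < v_2 < v_3 < v_4 < v_5 < v_6 < v_7 < v_8. Listing each simplex with vertices in this order, K has dimension 2 with simplices:

  0-simplices (9): [v_0], [v_1], [v_2], [v_3], [v_4], [v_5], [v_6], [v_7], [v_8]
  1-simplices (27): (27 of them)
  2-simplices (18): (18 of them)

giving chain groups C_0 ≅ Z^9, C_1 ≅ Z^27, C_2 ≅ Z^18.

The boundary map ∂_1: C_1 → C_0 maps an edge to its endpoints' difference, ∂[p,q] = q − p. For instance
  ∂[v_0,v_8] = [v_8] − [v_0].
As a 9×27 matrix over Z this has rank 8, with invariant factors (1,1,1,1,1,1,1,1).

∂_2: C_2 → C_1 sends each 2-simplex [p,q,r] to [q,r] − [p,r] + [p,q]. For instance
  ∂[v_1,v_4,v_8] = [v_4,v_8] − [v_1,v_8] + [v_1,v_4],
  ∂[v_2,v_4,v_8] = [v_4,v_8] − [v_2,v_8] + [v_2,v_4].
This gives a 27×18 integer matrix of rank 17; reducing to Smith normal form yields diagonal entries (1,1,1,1,1,1,1,1,1,1,1,1,1,1,1,1,1).

Computing H_k = (kernel of ∂_k) / (image of ∂_{k+1}):

  H_0: rank C_0 − rank ∂_1 = 9 − 8 = 1, and the invariant factors of ∂_1 are all 1, so H_0 ≅ Z.
  H_1: rank ker ∂_1 − rank ∂_2 = (27 − 8) − 17 = 2, and the invariant factors of ∂_2 are all 1, so H_1 ≅ Z^2.
  H_2: rank ker ∂_2 − rank ∂_3 = (18 − 17) − 0 = 1, and there is no ∂_3, so H_2 ≅ Z.

Hence the Betti numbers are b_0 = 1, b_1 = 2, b_2 = 1.

b_0 = 1, b_1 = 2, b_2 = 1.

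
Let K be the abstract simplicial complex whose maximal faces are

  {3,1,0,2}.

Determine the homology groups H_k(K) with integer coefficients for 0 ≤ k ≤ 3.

Fix the vertex order 0 < 1 < 2 < 3 and write every simplex with vertices in increasing order. Then dim K = 3 and the simplices of K are:

  0-simplices (4): [0], [1], [2], [3]
  1-simplices (6): [0,1], [0,2], [0,3], [1,2], [1,3], [2,3]
  2-simplices (4): [0,1,2], [0,1,3], [0,2,3], [1,2,3]
  3-simplices (1): [0,1,2,3]

giving chain groups C_0 ≅ Z^4, C_1 ≅ Z^6, C_2 ≅ Z^4, C_3 ≅ Z^1.

Boundary ∂_1: C_1 → C_0 sends each edge [p,q] (with p < q) to q − p.
This gives a 4×6 integer matrix of rank 3; reducing to Smith normal form yields diagonal entries (1,1,1).

Boundary ∂_2: C_2 → C_1 acts by ∂[p,q,r] = [q,r] − [p,r] + [p,q]. For instance
  ∂[1,2,3] = [2,3] − [1,3] + [1,2],
  ∂[0,2,3] = [2,3] − [0,3] + [0,2].
As a 6×4 matrix over Z this has rank 3, with invariant factors (1,1,1).

Boundary ∂_3: C_3 → C_2 sends each 3-simplex σ to the alternating sum Σ_i (−1)^i (σ with its i-th vertex removed). For instance
  ∂[0,1,2,3] = [1,2,3] − [0,2,3] + [0,1,3] − [0,1,2].
As a 4×1 matrix over Z this has rank 1, with invariant factors (1).

Now H_k = ker ∂_k / im ∂_{k+1}, so:

  H_0: rank C_0 − rank ∂_1 = 4 − 3 = 1, and the invariant factors of ∂_1 are all 1, so H_0 = Z.
  H_1: rank ker ∂_1 − rank ∂_2 = (6 − 3) − 3 = 0, and the invariant factors of ∂_2 are all 1, so H_1 = 0.
  H_2: rank ker ∂_2 − rank ∂_3 = (4 − 3) − 1 = 0, and the invariant factors of ∂_3 are all 1, so H_2 = 0.
  H_3: rank ker ∂_3 − rank ∂_4 = (1 − 1) − 0 = 0, and there is no ∂_4, so H_3 = 0.

H_0 ≅ Z,  H_1 = 0,  H_2 = 0,  H_3 = 0.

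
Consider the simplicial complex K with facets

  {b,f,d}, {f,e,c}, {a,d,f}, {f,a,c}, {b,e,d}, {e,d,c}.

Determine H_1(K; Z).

Order the vertices as a < b < c < d < e < f. Listing each simplex with vertices in this order, K has dimension 2 with simplices:

  0-simplices (6): a, b, c, d, e, f
  1-simplices (12): ac, ad, af, bd, be, bf, cd, ce, cf, de, df, ef
  2-simplices (6): acf, adf, bde, bdf, cde, cef

giving chain groups C_0 ≅ Z^6, C_1 ≅ Z^12, C_2 ≅ Z^6.

Boundary ∂_1: C_1 → C_0 maps an edge to its endpoints' difference, ∂[p,q] = q − p. For instance
  ∂ad = d − a.
This gives a 6×12 integer matrix of rank 5; reducing to Smith normal form yields diagonal entries (1,1,1,1,1).

∂_2: C_2 → C_1 acts by ∂[p,q,r] = [q,r] − [p,r] + [p,q]. For instance
  ∂cde = de − ce + cd,
  ∂acf = cf − af + ac.
The 12×6 boundary matrix has rank 6 and Smith normal form diag(1,1,1,1,1,1).

From H_k ≅ ker(∂_k) / im(∂_{k+1}) we obtain:

  H_1: rank ker ∂_1 − rank ∂_2 = (12 − 5) − 6 = 1, and the invariant factors of ∂_2 are all 1, so H_1 ≅ Z.

H_1 ≅ Z.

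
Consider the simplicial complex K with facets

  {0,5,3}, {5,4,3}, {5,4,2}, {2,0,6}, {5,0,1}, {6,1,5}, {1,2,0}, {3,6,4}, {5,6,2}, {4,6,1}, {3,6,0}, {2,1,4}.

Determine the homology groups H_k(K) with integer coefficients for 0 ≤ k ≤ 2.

Order the vertices as 0 < 1 < 2 < 3 < 4 < 5 < 6. Listing each simplex with vertices in this order, K has dimension 2 with simplices:

  0-simplices (7): [0], [1], [2], [3], [4], [5], [6]
  1-simplices (18): [0,1], [0,2], [0,3], [0,5], [0,6], [1,2], [1,4], [1,5], [1,6], [2,4], [2,5], [2,6], [3,4], [3,5], [3,6], [4,5], [4,6], [5,6]
  2-simplices (12): [0,1,2], [0,1,5], [0,2,6], [0,3,5], [0,3,6], [1,2,4], [1,4,6], [1,5,6], [2,4,5], [2,5,6], [3,4,5], [3,4,6]

so the chain groups are C_0 ≅ Z^7, C_1 ≅ Z^18, C_2 ≅ Z^12.

∂_1: C_1 → C_0 is given by ∂[p,q] = [q] − [p]. For instance
  ∂[1,2] = [2] − [1].
The 7×18 boundary matrix has rank 6 and Smith normal form diag(1,1,1,1,1,1).

∂_2: C_2 → C_1 sends each 2-simplex [p,q,r] to [q,r] − [p,r] + [p,q]. For instance
  ∂[0,1,2] = [1,2] − [0,2] + [0,1],
  ∂[2,5,6] = [5,6] − [2,6] + [2,5].
The resulting 18×12 matrix has rank 12, and its Smith normal form has invariant factors (1,1,1,1,1,1,1,1,1,1,1,2).

From H_k ≅ ker(∂_k) / im(∂_{k+1}) we obtain:

  H_0: rank C_0 − rank ∂_1 = 7 − 6 = 1, and the invariant factors of ∂_1 are all 1, so H_0 = Z.
  H_1: rank ker ∂_1 − rank ∂_2 = (18 − 6) − 12 = 0, and ∂_2 has invariant factor 2 > 1, so H_1 = Z/2.
  H_2: rank ker ∂_2 − rank ∂_3 = (12 − 12) − 0 = 0, and there is no ∂_3, so H_2 = 0.

(K is a triangulation of the real projective plane RP^2.)

H_0 = Z,  H_1 = Z/2,  H_2 = 0.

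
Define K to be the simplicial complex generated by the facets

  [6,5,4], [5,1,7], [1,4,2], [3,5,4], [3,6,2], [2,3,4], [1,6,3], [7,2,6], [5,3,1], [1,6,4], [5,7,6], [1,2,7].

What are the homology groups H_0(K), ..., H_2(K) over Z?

Fix the vertex order 1 < 2 < 3 < 4 < 5 < 6 < 7 and write every simplex with vertices in increasing order. Then dim K = 2 and the simplices of K are:

  0-simplices (7): [1], [2], [3], [4], [5], [6], [7]
  1-simplices (18): [1,2], [1,3], [1,4], [1,5], [1,6], [1,7], [2,3], [2,4], [2,6], [2,7], [3,4], [3,5], [3,6], [4,5], [4,6], [5,6], [5,7], [6,7]
  2-simplices (12): [1,2,4], [1,2,7], [1,3,5], [1,3,6], [1,4,6], [1,5,7], [2,3,4], [2,3,6], [2,6,7], [3,4,5], [4,5,6], [5,6,7]

giving chain groups C_0 ≅ Z^7, C_1 ≅ Z^18, C_2 ≅ Z^12.

Boundary ∂_1: C_1 → C_0 maps an edge to its endpoints' difference, ∂[p,q] = q − p.
As a 7×18 matrix over Z this has rank 6, with invariant factors (1,1,1,1,1,1).

The boundary map ∂_2: C_2 → C_1 maps a triangle to the signed sum of its edges. For instance
  ∂[3,4,5] = [4,5] − [3,5] + [3,4],
  ∂[5,6,7] = [6,7] − [5,7] + [5,6].
The 18×12 boundary matrix has rank 12 and Smith normal form diag(1,1,1,1,1,1,1,1,1,1,1,2).

Computing H_k = (kernel of ∂_k) / (image of ∂_{k+1}):

  H_0: rank C_0 − rank ∂_1 = 7 − 6 = 1, and the invariant factors of ∂_1 are all 1, so H_0 ≅ Z.
  H_1: rank ker ∂_1 − rank ∂_2 = (18 − 6) − 12 = 0, and ∂_2 has invariant factor 2 > 1, so H_1 ≅ Z/2.
  H_2: rank ker ∂_2 − rank ∂_3 = (12 − 12) − 0 = 0, and there is no ∂_3, so H_2 ≅ 0.

As a check, the Euler characteristic is 7 − 18 + 12 = 1, which agrees with 1 − 0 + 0 = 1.

H_0 = Z,  H_1 = Z/2,  H_2 = 0.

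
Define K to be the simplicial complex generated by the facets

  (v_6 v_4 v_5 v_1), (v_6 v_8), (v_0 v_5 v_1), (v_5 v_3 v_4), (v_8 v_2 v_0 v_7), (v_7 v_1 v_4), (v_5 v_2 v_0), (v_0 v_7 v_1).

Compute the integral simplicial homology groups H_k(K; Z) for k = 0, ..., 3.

Take the total order v_0 < v_1 < v_2 < v_3 < v_4 < v_5 < v_6 < v_7 < v_8 on the vertex set. Then K (dimension 3) consists of the simplices:

  0-simplices (9): [v_0], [v_1], [v_2], [v_3], [v_4], [v_5], [v_6], [v_7], [v_8]
  1-simplices (20): (20 of them)
  2-simplices (13): (13 of them)
  3-simplices (2): [v_0,v_2,v_7,v_8], [v_1,v_4,v_5,v_6]

so the chain groups are C_0 ≅ Z^9, C_1 ≅ Z^20, C_2 ≅ Z^13, C_3 ≅ Z^2.

Boundary ∂_1: C_1 → C_0 sends each edge [p,q] (with p < q) to q − p. For instance
  ∂[v_4,v_5] = [v_5] − [v_4].
As a 9×20 matrix over Z this has rank 8, with invariant factors (1,1,1,1,1,1,1,1).

The boundary map ∂_2: C_2 → C_1 sends each 2-simplex [p,q,r] to [q,r] − [p,r] + [p,q]. For instance
  ∂[v_0,v_1,v_7] = [v_1,v_7] − [v_0,v_7] + [v_0,v_1],
  ∂[v_0,v_2,v_7] = [v_2,v_7] − [v_0,v_7] + [v_0,v_2].
The resulting 20×13 matrix has rank 11, and its Smith normal form has invariant factors (1,1,1,1,1,1,1,1,1,1,1).

∂_3: C_3 → C_2 sends each 3-simplex σ to the alternating sum Σ_i (−1)^i (σ with its i-th vertex removed). For instance
  ∂[v_1,v_4,v_5,v_6] = [v_4,v_5,v_6] − [v_1,v_5,v_6] + [v_1,v_4,v_6] − [v_1,v_4,v_5],
  ∂[v_0,v_2,v_7,v_8] = [v_2,v_7,v_8] − [v_0,v_7,v_8] + [v_0,v_2,v_8] − [v_0,v_2,v_7].
This gives a 13×2 integer matrix of rank 2; reducing to Smith normal form yields diagonal entries (1,1).

Computing H_k = (kernel of ∂_k) / (image of ∂_{k+1}):

  H_0: rank C_0 − rank ∂_1 = 9 − 8 = 1, and the invariant factors of ∂_1 are all 1, so H_0 = Z.
  H_1: rank ker ∂_1 − rank ∂_2 = (20 − 8) − 11 = 1, and the invariant factors of ∂_2 are all 1, so H_1 = Z.
  H_2: rank ker ∂_2 − rank ∂_3 = (13 − 11) − 2 = 0, and the invariant factors of ∂_3 are all 1, so H_2 = 0.
  H_3: rank ker ∂_3 − rank ∂_4 = (2 − 2) − 0 = 0, and there is no ∂_4, so H_3 = 0.

H_0 ≅ Z,  H_1 ≅ Z,  H_2 = 0,  H_3 = 0.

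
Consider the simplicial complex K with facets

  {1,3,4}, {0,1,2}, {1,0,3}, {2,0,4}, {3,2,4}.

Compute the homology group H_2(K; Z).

H_2 = 0.

Fix the vertex order 0 < 1 < 2 < 3 < 4 and write every simplex with vertices in increasing order. Then dim K = 2 and the simplices of K are:

  0-simplices (5): [0], [1], [2], [3], [4]
  1-simplices (10): [0,1], [0,2], [0,3], [0,4], [1,2], [1,3], [1,4], [2,3], [2,4], [3,4]
  2-simplices (5): [0,1,2], [0,1,3], [0,2,4], [1,3,4], [2,3,4]

Hence C_0 ≅ Z^5, C_1 ≅ Z^10, C_2 ≅ Z^5.

∂_1: C_1 → C_0 is given by ∂[p,q] = [q] − [p]. For instance
  ∂[2,4] = [4] − [2].
The 5×10 boundary matrix has rank 4 and Smith normal form diag(1,1,1,1).

∂_2: C_2 → C_1 acts by ∂[p,q,r] = [q,r] − [p,r] + [p,q]. For instance
  ∂[2,3,4] = [3,4] − [2,4] + [2,3],
  ∂[1,3,4] = [3,4] − [1,4] + [1,3].
The 10×5 boundary matrix has rank 5 and Smith normal form diag(1,1,1,1,1).

Computing H_k = (kernel of ∂_k) / (image of ∂_{k+1}):

  H_2: rank ker ∂_2 − rank ∂_3 = (5 − 5) − 0 = 0, and there is no ∂_3, so H_2 ≅ 0.

(K is a triangulation of the Möbius band.)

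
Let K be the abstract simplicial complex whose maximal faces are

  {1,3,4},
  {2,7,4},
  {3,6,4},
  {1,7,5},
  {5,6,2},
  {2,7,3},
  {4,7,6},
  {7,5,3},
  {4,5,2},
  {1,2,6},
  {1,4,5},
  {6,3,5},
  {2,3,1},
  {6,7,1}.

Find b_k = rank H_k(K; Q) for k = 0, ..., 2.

b_0 = 1, b_1 = 2, b_2 = 1.

We work with the vertex ordering 1 < 2 < 3 < 4 < 5 < 6 < 7. The simplices of K, each written with vertices in increasing order, are:

  0-simplices (7): [1], [2], [3], [4], [5], [6], [7]
  1-simplices (21): [1,2], [1,3], [1,4], [1,5], [1,6], [1,7], [2,3], [2,4], [2,5], [2,6], [2,7], [3,4], [3,5], [3,6], [3,7], [4,5], [4,6], [4,7], [5,6], [5,7], [6,7]
  2-simplices (14): [1,2,3], [1,2,6], [1,3,4], [1,4,5], [1,5,7], [1,6,7], [2,3,7], [2,4,5], [2,4,7], [2,5,6], [3,4,6], [3,5,6], [3,5,7], [4,6,7]

Hence C_0 ≅ Z^7, C_1 ≅ Z^21, C_2 ≅ Z^14.

Boundary ∂_1: C_1 → C_0 is given by ∂[p,q] = [q] − [p]. For instance
  ∂[3,7] = [7] − [3].
This gives a 7×21 integer matrix of rank 6; reducing to Smith normal form yields diagonal entries (1,1,1,1,1,1).

∂_2: C_2 → C_1 acts by ∂[p,q,r] = [q,r] − [p,r] + [p,q]. For instance
  ∂[2,4,7] = [4,7] − [2,7] + [2,4],
  ∂[2,4,5] = [4,5] − [2,5] + [2,4].
As a 21×14 matrix over Z this has rank 13, with invariant factors (1,1,1,1,1,1,1,1,1,1,1,1,1).

Now H_k = ker ∂_k / im ∂_{k+1}, so:

  H_0: rank C_0 − rank ∂_1 = 7 − 6 = 1, and the invariant factors of ∂_1 are all 1, so H_0 = Z.
  H_1: rank ker ∂_1 − rank ∂_2 = (21 − 6) − 13 = 2, and the invariant factors of ∂_2 are all 1, so H_1 = Z^2.
  H_2: rank ker ∂_2 − rank ∂_3 = (14 − 13) − 0 = 1, and there is no ∂_3, so H_2 = Z.

As a check, the Euler characteristic is 7 − 21 + 14 = 0, which agrees with 1 − 2 + 1 = 0.

Hence the Betti numbers are b_0 = 1, b_1 = 2, b_2 = 1.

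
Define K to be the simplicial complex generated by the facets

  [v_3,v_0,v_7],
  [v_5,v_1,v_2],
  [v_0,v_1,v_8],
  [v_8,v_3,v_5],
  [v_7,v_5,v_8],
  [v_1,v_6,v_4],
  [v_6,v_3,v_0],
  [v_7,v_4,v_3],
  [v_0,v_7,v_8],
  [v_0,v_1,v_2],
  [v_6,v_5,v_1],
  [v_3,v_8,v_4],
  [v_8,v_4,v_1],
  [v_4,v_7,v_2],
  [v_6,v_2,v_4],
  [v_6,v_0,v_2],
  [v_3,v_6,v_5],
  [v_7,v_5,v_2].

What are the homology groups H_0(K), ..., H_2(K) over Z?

Fix the vertex order v_0 < v_1 < v_2 < v_3 < v_4 < v_5 < v_6 < v_7 < v_8 and write every simplex with vertices in increasing order. Then dim K = 2 and the simplices of K are:

  0-simplices (9): [v_0], [v_1], [v_2], [v_3], [v_4], [v_5], [v_6], [v_7], [v_8]
  1-simplices (27): (27 of them)
  2-simplices (18): (18 of them)

so the chain groups are C_0 ≅ Z^9, C_1 ≅ Z^27, C_2 ≅ Z^18.

Boundary ∂_1: C_1 → C_0 is given by ∂[p,q] = [q] − [p].
The resulting 9×27 matrix has rank 8, and its Smith normal form has invariant factors (1,1,1,1,1,1,1,1).

The boundary map ∂_2: C_2 → C_1 sends each 2-simplex [p,q,r] to [q,r] − [p,r] + [p,q]. For instance
  ∂[v_2,v_4,v_7] = [v_4,v_7] − [v_2,v_7] + [v_2,v_4],
  ∂[v_3,v_4,v_8] = [v_4,v_8] − [v_3,v_8] + [v_3,v_4].
This gives a 27×18 integer matrix of rank 18; reducing to Smith normal form yields diagonal entries (1,1,1,1,1,1,1,1,1,1,1,1,1,1,1,1,1,2).

Now H_k = ker ∂_k / im ∂_{k+1}, so:

  H_0: rank C_0 − rank ∂_1 = 9 − 8 = 1, and the invariant factors of ∂_1 are all 1, so H_0 = Z.
  H_1: rank ker ∂_1 − rank ∂_2 = (27 − 8) − 18 = 1, and ∂_2 has invariant factor 2 > 1, so H_1 = Z ⊕ Z/2Z.
  H_2: rank ker ∂_2 − rank ∂_3 = (18 − 18) − 0 = 0, and there is no ∂_3, so H_2 = 0.

H_0 ≅ Z,  H_1 ≅ Z ⊕ Z/2Z,  H_2 = 0.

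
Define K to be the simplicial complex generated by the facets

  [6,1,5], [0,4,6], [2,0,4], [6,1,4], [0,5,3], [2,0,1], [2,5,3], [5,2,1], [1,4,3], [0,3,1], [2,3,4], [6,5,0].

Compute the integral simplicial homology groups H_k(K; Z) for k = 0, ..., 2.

H_0 = Z,  H_1 = Z/2Z,  H_2 = 0.

We work with the vertex ordering 0 < 1 < 2 < 3 < 4 < 5 < 6. The simplices of K, each written with vertices in increasing order, are:

  0-simplices (7): [0], [1], [2], [3], [4], [5], [6]
  1-simplices (18): [0,1], [0,2], [0,3], [0,4], [0,5], [0,6], [1,2], [1,3], [1,4], [1,5], [1,6], [2,3], [2,4], [2,5], [3,4], [3,5], [4,6], [5,6]
  2-simplices (12): [0,1,2], [0,1,3], [0,2,4], [0,3,5], [0,4,6], [0,5,6], [1,2,5], [1,3,4], [1,4,6], [1,5,6], [2,3,4], [2,3,5]

Hence C_0 ≅ Z^7, C_1 ≅ Z^18, C_2 ≅ Z^12.

∂_1: C_1 → C_0 sends each edge [p,q] (with p < q) to q − p. For instance
  ∂[2,5] = [5] − [2].
As a 7×18 matrix over Z this has rank 6, with invariant factors (1,1,1,1,1,1).

The boundary map ∂_2: C_2 → C_1 sends each 2-simplex [p,q,r] to [q,r] − [p,r] + [p,q]. For instance
  ∂[1,2,5] = [2,5] − [1,5] + [1,2],
  ∂[0,4,6] = [4,6] − [0,6] + [0,4].
The resulting 18×12 matrix has rank 12, and its Smith normal form has invariant factors (1,1,1,1,1,1,1,1,1,1,1,2).

From H_k ≅ ker(∂_k) / im(∂_{k+1}) we obtain:

  H_0: rank C_0 − rank ∂_1 = 7 − 6 = 1, and the invariant factors of ∂_1 are all 1, so H_0 = Z.
  H_1: rank ker ∂_1 − rank ∂_2 = (18 − 6) − 12 = 0, and ∂_2 has invariant factor 2 > 1, so H_1 = Z/2Z.
  H_2: rank ker ∂_2 − rank ∂_3 = (12 − 12) − 0 = 0, and there is no ∂_3, so H_2 = 0.

As a check, the Euler characteristic is 7 − 18 + 12 = 1, which agrees with 1 − 0 + 0 = 1.
(K is a triangulation of the real projective plane RP^2.)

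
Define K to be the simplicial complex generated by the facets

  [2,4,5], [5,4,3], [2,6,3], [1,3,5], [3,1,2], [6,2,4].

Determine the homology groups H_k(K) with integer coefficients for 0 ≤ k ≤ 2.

H_0 ≅ Z,  H_1 ≅ Z,  H_2 = 0.

We work with the vertex ordering 1 < 2 < 3 < 4 < 5 < 6. The simplices of K, each written with vertices in increasing order, are:

  0-simplices (6): [1], [2], [3], [4], [5], [6]
  1-simplices (12): [1,2], [1,3], [1,5], [2,3], [2,4], [2,5], [2,6], [3,4], [3,5], [3,6], [4,5], [4,6]
  2-simplices (6): [1,2,3], [1,3,5], [2,3,6], [2,4,5], [2,4,6], [3,4,5]

giving chain groups C_0 ≅ Z^6, C_1 ≅ Z^12, C_2 ≅ Z^6.

Boundary ∂_1: C_1 → C_0 sends each edge [p,q] (with p < q) to q − p.
This gives a 6×12 integer matrix of rank 5; reducing to Smith normal form yields diagonal entries (1,1,1,1,1).

The boundary map ∂_2: C_2 → C_1 maps a triangle to the signed sum of its edges. For instance
  ∂[2,4,6] = [4,6] − [2,6] + [2,4],
  ∂[1,2,3] = [2,3] − [1,3] + [1,2].
This gives a 12×6 integer matrix of rank 6; reducing to Smith normal form yields diagonal entries (1,1,1,1,1,1).

Now H_k = ker ∂_k / im ∂_{k+1}, so:

  H_0: rank C_0 − rank ∂_1 = 6 − 5 = 1, and the invariant factors of ∂_1 are all 1, so H_0 = Z.
  H_1: rank ker ∂_1 − rank ∂_2 = (12 − 5) − 6 = 1, and the invariant factors of ∂_2 are all 1, so H_1 = Z.
  H_2: rank ker ∂_2 − rank ∂_3 = (6 − 6) − 0 = 0, and there is no ∂_3, so H_2 = 0.

As a check, the Euler characteristic is 6 − 12 + 6 = 0, which agrees with 1 − 1 + 0 = 0.
(K is a triangulation of the cylinder S^1 x I.)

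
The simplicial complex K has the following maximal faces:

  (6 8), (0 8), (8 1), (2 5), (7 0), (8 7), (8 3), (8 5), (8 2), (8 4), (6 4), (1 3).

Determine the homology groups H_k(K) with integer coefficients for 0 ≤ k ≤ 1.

K has 9 vertices, 12 edges.
rank ∂_0 = 0, rank ∂_1 = 8 ⇒ b_0 = 9 − 0 − 8 = 1; all invariant factors of ∂_1 are 1 so no torsion. So H_0 = Z.
rank ∂_1 = 8, rank ∂_2 = 0 ⇒ b_1 = 12 − 8 − 0 = 4. So H_1 = Z^4.

H_0 ≅ Z,  H_1 ≅ Z^4.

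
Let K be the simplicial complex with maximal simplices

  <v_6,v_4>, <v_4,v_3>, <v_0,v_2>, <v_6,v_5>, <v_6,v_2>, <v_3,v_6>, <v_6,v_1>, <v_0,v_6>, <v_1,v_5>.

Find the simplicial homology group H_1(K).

H_1 ≅ Z^3.

We work with the vertex ordering v_0 < v_1 < v_2 < v_3 < v_4 < v_5 < v_6. The simplices of K, each written with vertices in increasing order, are:

  0-simplices (7): [v_0], [v_1], [v_2], [v_3], [v_4], [v_5], [v_6]
  1-simplices (9): [v_0,v_2], [v_0,v_6], [v_1,v_5], [v_1,v_6], [v_2,v_6], [v_3,v_4], [v_3,v_6], [v_4,v_6], [v_5,v_6]

so the chain groups are C_0 ≅ Z^7, C_1 ≅ Z^9.

The boundary map ∂_1: C_1 → C_0 sends each edge [p,q] (with p < q) to q − p. For instance
  ∂[v_1,v_6] = [v_6] − [v_1].
This gives a 7×9 integer matrix of rank 6; reducing to Smith normal form yields diagonal entries (1,1,1,1,1,1).

Now H_k = ker ∂_k / im ∂_{k+1}, so:

  H_1: rank ker ∂_1 − rank ∂_2 = (9 − 6) − 0 = 3, and there is no ∂_2, so H_1 ≅ Z^3.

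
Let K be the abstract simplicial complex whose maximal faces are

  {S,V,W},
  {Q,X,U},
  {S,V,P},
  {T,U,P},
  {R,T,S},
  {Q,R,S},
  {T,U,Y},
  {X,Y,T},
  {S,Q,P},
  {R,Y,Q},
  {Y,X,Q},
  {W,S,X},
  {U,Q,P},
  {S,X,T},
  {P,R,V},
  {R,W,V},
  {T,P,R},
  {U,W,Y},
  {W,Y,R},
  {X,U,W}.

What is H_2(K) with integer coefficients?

Take the total order P < Q < R < S < T < U < V < W < X < Y on the vertex set. Then K (dimension 2) consists of the simplices:

  0-simplices (10): P, Q, R, S, T, U, V, W, X, Y
  1-simplices (30): PQ, PR, PS, PT, PU, PV, QR, QS, QU, QX, QY, RS, RT, RV, RW, RY, ST, SV, SW, SX, TU, TX, TY, UW, UX, UY, VW, WX, WY, XY
  2-simplices (20): PQS, PQU, PRT, PRV, PSV, PTU, QRS, QRY, QUX, QXY, RST, RVW, RWY, STX, SVW, SWX, TUY, TXY, UWX, UWY

Hence C_0 ≅ Z^10, C_1 ≅ Z^30, C_2 ≅ Z^20.

The boundary map ∂_1: C_1 → C_0 maps an edge to its endpoints' difference, ∂[p,q] = q − p. For instance
  ∂VW = W − V.
This gives a 10×30 integer matrix of rank 9; reducing to Smith normal form yields diagonal entries (1,1,1,1,1,1,1,1,1).

∂_2: C_2 → C_1 maps a triangle to the signed sum of its edges. For instance
  ∂UWX = WX − UX + UW,
  ∂PRT = RT − PT + PR.
This gives a 30×20 integer matrix of rank 20; reducing to Smith normal form yields diagonal entries (1,1,1,1,1,1,1,1,1,1,1,1,1,1,1,1,1,1,1,2).

Computing H_k = (kernel of ∂_k) / (image of ∂_{k+1}):

  H_2: rank ker ∂_2 − rank ∂_3 = (20 − 20) − 0 = 0, and there is no ∂_3, so H_2 ≅ 0.

H_2 ≅ 0.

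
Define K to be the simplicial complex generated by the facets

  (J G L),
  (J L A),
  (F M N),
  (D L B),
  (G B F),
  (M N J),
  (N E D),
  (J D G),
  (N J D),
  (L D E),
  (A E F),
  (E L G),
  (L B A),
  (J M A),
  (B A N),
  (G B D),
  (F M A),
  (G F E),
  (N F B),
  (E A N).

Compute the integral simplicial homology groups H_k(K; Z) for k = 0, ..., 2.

H_0 = Z,  H_1 = Z ⊕ Z/2,  H_2 = 0.

Fix the vertex order A < B < D < E < F < G < J < L < M < N and write every simplex with vertices in increasing order. Then dim K = 2 and the simplices of K are:

  0-simplices (10): A, B, D, E, F, G, J, L, M, N
  1-simplices (30): AB, AE, AF, AJ, AL, AM, AN, BD, BF, BG, BL, BN, DE, DG, DJ, DL, DN, EF, EG, EL, EN, FG, FM, FN, GJ, GL, JL, JM, JN, MN
  2-simplices (20): ABL, ABN, AEF, AEN, AFM, AJL, AJM, BDG, BDL, BFG, BFN, DEL, DEN, DGJ, DJN, EFG, EGL, FMN, GJL, JMN

Hence C_0 ≅ Z^10, C_1 ≅ Z^30, C_2 ≅ Z^20.

The boundary map ∂_1: C_1 → C_0 sends each edge [p,q] (with p < q) to q − p. For instance
  ∂EG = G − E.
As a 10×30 matrix over Z this has rank 9, with invariant factors (1,1,1,1,1,1,1,1,1).

Boundary ∂_2: C_2 → C_1 acts by ∂[p,q,r] = [q,r] − [p,r] + [p,q]. For instance
  ∂EGL = GL − EL + EG,
  ∂BDL = DL − BL + BD.
The 30×20 boundary matrix has rank 20 and Smith normal form diag(1,1,1,1,1,1,1,1,1,1,1,1,1,1,1,1,1,1,1,2).

Reading off H_k = ker ∂_k / im ∂_{k+1}:

  H_0: rank C_0 − rank ∂_1 = 10 − 9 = 1, and the invariant factors of ∂_1 are all 1, so H_0 ≅ Z.
  H_1: rank ker ∂_1 − rank ∂_2 = (30 − 9) − 20 = 1, and ∂_2 has invariant factor 2 > 1, so H_1 ≅ Z ⊕ Z/2.
  H_2: rank ker ∂_2 − rank ∂_3 = (20 − 20) − 0 = 0, and there is no ∂_3, so H_2 ≅ 0.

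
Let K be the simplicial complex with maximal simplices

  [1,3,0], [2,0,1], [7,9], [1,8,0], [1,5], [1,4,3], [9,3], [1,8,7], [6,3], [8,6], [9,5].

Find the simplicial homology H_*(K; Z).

Take the total order 0 < 1 < 2 < 3 < 4 < 5 < 6 < 7 < 8 < 9 on the vertex set. Then K (dimension 2) consists of the simplices:

  0-simplices (10): [0], [1], [2], [3], [4], [5], [6], [7], [8], [9]
  1-simplices (17): [0,1], [0,2], [0,3], [0,8], [1,2], [1,3], [1,4], [1,5], [1,7], [1,8], [3,4], [3,6], [3,9], [5,9], [6,8], [7,8], [7,9]
  2-simplices (5): [0,1,2], [0,1,3], [0,1,8], [1,3,4], [1,7,8]

giving chain groups C_0 ≅ Z^10, C_1 ≅ Z^17, C_2 ≅ Z^5.

The boundary map ∂_1: C_1 → C_0 maps an edge to its endpoints' difference, ∂[p,q] = q − p.
The resulting 10×17 matrix has rank 9, and its Smith normal form has invariant factors (1,1,1,1,1,1,1,1,1).

∂_2: C_2 → C_1 maps a triangle to the signed sum of its edges. For instance
  ∂[1,7,8] = [7,8] − [1,8] + [1,7],
  ∂[1,3,4] = [3,4] − [1,4] + [1,3].
This gives a 17×5 integer matrix of rank 5; reducing to Smith normal form yields diagonal entries (1,1,1,1,1).

Computing H_k = (kernel of ∂_k) / (image of ∂_{k+1}):

  H_0: rank C_0 − rank ∂_1 = 10 − 9 = 1, and the invariant factors of ∂_1 are all 1, so H_0 ≅ Z.
  H_1: rank ker ∂_1 − rank ∂_2 = (17 − 9) − 5 = 3, and the invariant factors of ∂_2 are all 1, so H_1 ≅ Z^3.
  H_2: rank ker ∂_2 − rank ∂_3 = (5 − 5) − 0 = 0, and there is no ∂_3, so H_2 ≅ 0.

H_0 ≅ Z,  H_1 ≅ Z^3,  H_2 = 0.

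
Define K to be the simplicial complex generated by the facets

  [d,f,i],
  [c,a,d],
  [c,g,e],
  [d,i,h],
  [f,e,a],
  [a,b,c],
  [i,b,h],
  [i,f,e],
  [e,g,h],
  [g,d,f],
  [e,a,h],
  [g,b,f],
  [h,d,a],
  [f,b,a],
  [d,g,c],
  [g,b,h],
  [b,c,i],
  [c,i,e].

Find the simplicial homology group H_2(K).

H_2 ≅ Z.

We work with the vertex ordering a < b < c < d < e < f < g < h < i. The simplices of K, each written with vertices in increasing order, are:

  0-simplices (9): a, b, c, d, e, f, g, h, i
  1-simplices (27): ab, ac, ad, ae, af, ah, bc, bf, bg, bh, bi, cd, ce, cg, ci, df, dg, dh, di, ef, eg, eh, ei, fg, fi, gh, hi
  2-simplices (18): abc, abf, acd, adh, aef, aeh, bci, bfg, bgh, bhi, cdg, ceg, cei, dfg, dfi, dhi, efi, egh

giving chain groups C_0 ≅ Z^9, C_1 ≅ Z^27, C_2 ≅ Z^18.

The boundary map ∂_1: C_1 → C_0 maps an edge to its endpoints' difference, ∂[p,q] = q − p.
This gives a 9×27 integer matrix of rank 8; reducing to Smith normal form yields diagonal entries (1,1,1,1,1,1,1,1).

The boundary map ∂_2: C_2 → C_1 maps a triangle to the signed sum of its edges. For instance
  ∂bhi = hi − bi + bh,
  ∂dhi = hi − di + dh.
As a 27×18 matrix over Z this has rank 17, with invariant factors (1,1,1,1,1,1,1,1,1,1,1,1,1,1,1,1,1).

Computing H_k = (kernel of ∂_k) / (image of ∂_{k+1}):

  H_2: rank ker ∂_2 − rank ∂_3 = (18 − 17) − 0 = 1, and there is no ∂_3, so H_2 = Z.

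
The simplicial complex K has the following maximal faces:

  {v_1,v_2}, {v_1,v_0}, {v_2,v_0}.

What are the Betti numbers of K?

Take the total order v_0 < v_1 < v_2 on the vertex set. Then K (dimension 1) consists of the simplices:

  0-simplices (3): [v_0], [v_1], [v_2]
  1-simplices (3): [v_0,v_1], [v_0,v_2], [v_1,v_2]

giving chain groups C_0 ≅ Z^3, C_1 ≅ Z^3.

The boundary map ∂_1: C_1 → C_0 maps an edge to its endpoints' difference, ∂[p,q] = q − p.
The resulting 3×3 matrix has rank 2, and its Smith normal form has invariant factors (1,1).

Computing H_k = (kernel of ∂_k) / (image of ∂_{k+1}):

  H_0: rank C_0 − rank ∂_1 = 3 − 2 = 1, and the invariant factors of ∂_1 are all 1, so H_0 = Z.
  H_1: rank ker ∂_1 − rank ∂_2 = (3 − 2) − 0 = 1, and there is no ∂_2, so H_1 = Z.

Hence the Betti numbers are b_0 = 1, b_1 = 1.

b_0 = 1, b_1 = 1.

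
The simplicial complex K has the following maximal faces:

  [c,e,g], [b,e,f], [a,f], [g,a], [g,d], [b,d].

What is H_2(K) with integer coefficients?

Take the total order a < b < c < d < e < f < g on the vertex set. Then K (dimension 2) consists of the simplices:

  0-simplices (7): a, b, c, d, e, f, g
  1-simplices (10): af, ag, bd, be, bf, ce, cg, dg, ef, eg
  2-simplices (2): bef, ceg

giving chain groups C_0 ≅ Z^7, C_1 ≅ Z^10, C_2 ≅ Z^2.

The boundary map ∂_1: C_1 → C_0 maps an edge to its endpoints' difference, ∂[p,q] = q − p. For instance
  ∂be = e − b.
The 7×10 boundary matrix has rank 6 and Smith normal form diag(1,1,1,1,1,1).

The boundary map ∂_2: C_2 → C_1 acts by ∂[p,q,r] = [q,r] − [p,r] + [p,q]. For instance
  ∂ceg = eg − cg + ce,
  ∂bef = ef − bf + be.
The 10×2 boundary matrix has rank 2 and Smith normal form diag(1,1).

Reading off H_k = ker ∂_k / im ∂_{k+1}:

  H_2: rank ker ∂_2 − rank ∂_3 = (2 − 2) − 0 = 0, and there is no ∂_3, so H_2 ≅ 0.

H_2 = 0.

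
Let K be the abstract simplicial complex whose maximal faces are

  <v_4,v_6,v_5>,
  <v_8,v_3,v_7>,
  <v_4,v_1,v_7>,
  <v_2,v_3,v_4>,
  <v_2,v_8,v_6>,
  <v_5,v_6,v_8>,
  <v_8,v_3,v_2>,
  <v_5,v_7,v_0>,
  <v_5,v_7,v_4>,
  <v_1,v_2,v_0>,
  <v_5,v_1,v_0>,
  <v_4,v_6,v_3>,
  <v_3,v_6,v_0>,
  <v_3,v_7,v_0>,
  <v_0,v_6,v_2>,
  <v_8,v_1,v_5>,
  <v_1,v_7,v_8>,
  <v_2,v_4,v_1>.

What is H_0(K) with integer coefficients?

We work with the vertex ordering v_0 < v_1 < v_2 < v_3 < v_4 < v_5 < v_6 < v_7 < v_8. The simplices of K, each written with vertices in increasing order, are:

  0-simplices (9): [v_0], [v_1], [v_2], [v_3], [v_4], [v_5], [v_6], [v_7], [v_8]
  1-simplices (27): (27 of them)
  2-simplices (18): (18 of them)

Hence C_0 ≅ Z^9, C_1 ≅ Z^27, C_2 ≅ Z^18.

The boundary map ∂_1: C_1 → C_0 is given by ∂[p,q] = [q] − [p]. For instance
  ∂[v_0,v_5] = [v_5] − [v_0].
The 9×27 boundary matrix has rank 8 and Smith normal form diag(1,1,1,1,1,1,1,1).

Boundary ∂_2: C_2 → C_1 sends each 2-simplex [p,q,r] to [q,r] − [p,r] + [p,q]. For instance
  ∂[v_0,v_1,v_2] = [v_1,v_2] − [v_0,v_2] + [v_0,v_1],
  ∂[v_2,v_3,v_8] = [v_3,v_8] − [v_2,v_8] + [v_2,v_3].
As a 27×18 matrix over Z this has rank 18, with invariant factors (1,1,1,1,1,1,1,1,1,1,1,1,1,1,1,1,1,2).

Computing H_k = (kernel of ∂_k) / (image of ∂_{k+1}):

  H_0: rank C_0 − rank ∂_1 = 9 − 8 = 1, and the invariant factors of ∂_1 are all 1, so H_0 ≅ Z.

H_0 ≅ Z.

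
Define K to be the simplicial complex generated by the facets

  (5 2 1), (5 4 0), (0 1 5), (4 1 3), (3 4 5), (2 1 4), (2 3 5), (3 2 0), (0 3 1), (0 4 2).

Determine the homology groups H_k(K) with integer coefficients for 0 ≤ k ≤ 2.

Fix the vertex order 0 < 1 < 2 < 3 < 4 < 5 and write every simplex with vertices in increasing order. Then dim K = 2 and the simplices of K are:

  0-simplices (6): [0], [1], [2], [3], [4], [5]
  1-simplices (15): [0,1], [0,2], [0,3], [0,4], [0,5], [1,2], [1,3], [1,4], [1,5], [2,3], [2,4], [2,5], [3,4], [3,5], [4,5]
  2-simplices (10): [0,1,3], [0,1,5], [0,2,3], [0,2,4], [0,4,5], [1,2,4], [1,2,5], [1,3,4], [2,3,5], [3,4,5]

so the chain groups are C_0 ≅ Z^6, C_1 ≅ Z^15, C_2 ≅ Z^10.

Boundary ∂_1: C_1 → C_0 sends each edge [p,q] (with p < q) to q − p.
This gives a 6×15 integer matrix of rank 5; reducing to Smith normal form yields diagonal entries (1,1,1,1,1).

Boundary ∂_2: C_2 → C_1 maps a triangle to the signed sum of its edges. For instance
  ∂[3,4,5] = [4,5] − [3,5] + [3,4],
  ∂[0,1,3] = [1,3] − [0,3] + [0,1].
This gives a 15×10 integer matrix of rank 10; reducing to Smith normal form yields diagonal entries (1,1,1,1,1,1,1,1,1,2).

Reading off H_k = ker ∂_k / im ∂_{k+1}:

  H_0: rank C_0 − rank ∂_1 = 6 − 5 = 1, and the invariant factors of ∂_1 are all 1, so H_0 = Z.
  H_1: rank ker ∂_1 − rank ∂_2 = (15 − 5) − 10 = 0, and ∂_2 has invariant factor 2 > 1, so H_1 = Z/2.
  H_2: rank ker ∂_2 − rank ∂_3 = (10 − 10) − 0 = 0, and there is no ∂_3, so H_2 = 0.

As a check, the Euler characteristic is 6 − 15 + 10 = 1, which agrees with 1 − 0 + 0 = 1.

H_0 ≅ Z,  H_1 ≅ Z/2,  H_2 = 0.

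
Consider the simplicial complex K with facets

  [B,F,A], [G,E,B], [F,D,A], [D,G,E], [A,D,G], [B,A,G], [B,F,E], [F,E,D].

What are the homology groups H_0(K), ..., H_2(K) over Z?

H_0 ≅ Z,  H_1 = 0,  H_2 ≅ Z.

K has 6 vertices, 12 edges, 8 triangles.
rank ∂_0 = 0, rank ∂_1 = 5 ⇒ b_0 = 6 − 0 − 5 = 1; all invariant factors of ∂_1 are 1 so no torsion. So H_0 = Z.
rank ∂_1 = 5, rank ∂_2 = 7 ⇒ b_1 = 12 − 5 − 7 = 0; all invariant factors of ∂_2 are 1 so no torsion. So H_1 = 0.
rank ∂_2 = 7, rank ∂_3 = 0 ⇒ b_2 = 8 − 7 − 0 = 1. So H_2 = Z.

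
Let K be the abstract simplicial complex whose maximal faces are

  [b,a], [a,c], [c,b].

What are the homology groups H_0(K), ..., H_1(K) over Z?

H_0 ≅ Z,  H_1 ≅ Z.

Take the total order a < b < c on the vertex set. Then K (dimension 1) consists of the simplices:

  0-simplices (3): a, b, c
  1-simplices (3): ab, ac, bc

giving chain groups C_0 ≅ Z^3, C_1 ≅ Z^3.

The boundary map ∂_1: C_1 → C_0 maps an edge to its endpoints' difference, ∂[p,q] = q − p.
This gives a 3×3 integer matrix of rank 2; reducing to Smith normal form yields diagonal entries (1,1).

Reading off H_k = ker ∂_k / im ∂_{k+1}:

  H_0: rank C_0 − rank ∂_1 = 3 − 2 = 1, and the invariant factors of ∂_1 are all 1, so H_0 ≅ Z.
  H_1: rank ker ∂_1 − rank ∂_2 = (3 − 2) − 0 = 1, and there is no ∂_2, so H_1 ≅ Z.

(K is a triangulation of the circle S^1.)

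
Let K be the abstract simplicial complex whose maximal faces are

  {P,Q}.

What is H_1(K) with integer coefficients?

We work with the vertex ordering P < Q. The simplices of K, each written with vertices in increasing order, are:

  0-simplices (2): P, Q
  1-simplices (1): PQ

so the chain groups are C_0 ≅ Z^2, C_1 ≅ Z^1.

∂_1: C_1 → C_0 is given by ∂[p,q] = [q] − [p]. For instance
  ∂PQ = Q − P.
As a 2×1 matrix over Z this has rank 1, with invariant factors (1).

Reading off H_k = ker ∂_k / im ∂_{k+1}:

  H_1: rank ker ∂_1 − rank ∂_2 = (1 − 1) − 0 = 0, and there is no ∂_2, so H_1 ≅ 0.

H_1 = 0.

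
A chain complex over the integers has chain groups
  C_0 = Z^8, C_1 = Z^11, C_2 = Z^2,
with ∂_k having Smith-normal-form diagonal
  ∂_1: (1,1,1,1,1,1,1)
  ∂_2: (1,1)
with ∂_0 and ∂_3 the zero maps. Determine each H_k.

H_0 ≅ Z,  H_1 ≅ Z^2,  H_2 = 0.

H_0: b_0 = 8 − 0 − 7 = 1; torsion from ∂_1 factors > 1: none. So H_0 ≅ Z.
H_1: b_1 = 11 − 7 − 2 = 2; torsion from ∂_2 factors > 1: none. So H_1 ≅ Z^2.
H_2: b_2 = 2 − 2 − 0 = 0; torsion from ∂_3 factors > 1: none. So H_2 ≅ 0.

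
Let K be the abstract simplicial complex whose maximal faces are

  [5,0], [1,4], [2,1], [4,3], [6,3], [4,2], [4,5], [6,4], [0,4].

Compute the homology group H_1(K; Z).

Order the vertices as 0 < 1 < 2 < 3 < 4 < 5 < 6. Listing each simplex with vertices in this order, K has dimension 1 with simplices:

  0-simplices (7): [0], [1], [2], [3], [4], [5], [6]
  1-simplices (9): [0,4], [0,5], [1,2], [1,4], [2,4], [3,4], [3,6], [4,5], [4,6]

Hence C_0 ≅ Z^7, C_1 ≅ Z^9.

Boundary ∂_1: C_1 → C_0 is given by ∂[p,q] = [q] − [p]. For instance
  ∂[2,4] = [4] − [2].
The resulting 7×9 matrix has rank 6, and its Smith normal form has invariant factors (1,1,1,1,1,1).

Computing H_k = (kernel of ∂_k) / (image of ∂_{k+1}):

  H_1: rank ker ∂_1 − rank ∂_2 = (9 − 6) − 0 = 3, and there is no ∂_2, so H_1 = Z^3.

(K is a triangulation of a wedge of 3 circles.)

H_1 = Z^3.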